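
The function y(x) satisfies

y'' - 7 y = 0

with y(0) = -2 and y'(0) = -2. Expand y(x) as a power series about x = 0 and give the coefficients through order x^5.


Ansatz: y(x) = sum_{n>=0} a_n x^n, so y'(x) = sum_{n>=1} n a_n x^(n-1) and y''(x) = sum_{n>=2} n(n-1) a_n x^(n-2).
Substitute into P(x) y'' + Q(x) y' + R(x) y = 0 with P(x) = 1, Q(x) = 0, R(x) = -7, and match powers of x.
Initial conditions: a_0 = -2, a_1 = -2.
Setting the coefficient of each power of x to zero and solving order by order (substituting the coefficients already found):
  x^0: 2 a_2 - 7 a_0 = 0  ->  2 a_2 = 7 a_0 = -14  ->  a_2 = -7
  x^1: 6 a_3 - 7 a_1 = 0  ->  6 a_3 = 7 a_1 = -14  ->  a_3 = -7/3
  x^2: 12 a_4 - 7 a_2 = 0  ->  12 a_4 = 7 a_2 = -49  ->  a_4 = -49/12
  x^3: 20 a_5 - 7 a_3 = 0  ->  20 a_5 = 7 a_3 = -49/3  ->  a_5 = -49/60
Truncated series: y(x) = -2 - 2 x - 7 x^2 - (7/3) x^3 - (49/12) x^4 - (49/60) x^5 + O(x^6).

a_0 = -2; a_1 = -2; a_2 = -7; a_3 = -7/3; a_4 = -49/12; a_5 = -49/60


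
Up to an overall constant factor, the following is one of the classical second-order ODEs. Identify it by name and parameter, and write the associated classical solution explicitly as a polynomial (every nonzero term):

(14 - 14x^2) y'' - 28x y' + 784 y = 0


All three coefficients share the factor 14; dividing through by 14 gives  (1 - x^2) y'' - 2x y' + 56 y = 0.
This matches the Legendre equation (1 - x^2) y'' - 2x y' + n(n+1) y = 0 (note the -2x y' term) with n(n+1) = 56, so n = 7; the polynomial solution is P_7(x).
With y = sum_k a_k x^k, matching x^k gives (k+2)(k+1) a_{k+2} = [k(k+1) - n(n+1)] a_k = (k - 7)(k + 8) a_k. The right side vanishes at k = 7, so the series with the parity of 7 terminates at degree 7.
Standard normalization (P_n(1) = 1): leading coefficient (2n)!/(2^n (n!)^2) = 87178291200/(128*25401600) = 429/16, so a_7 = 429/16. Work downward with a_k = (k+1)(k+2) a_{k+2} / ((k - 7)(k + 8)):
  a_5 = (6)(7)(429/16) / ((5 - 7)(5 + 8)) = (9009/8)/(-26) = -693/16
  a_3 = (4)(5)(-693/16) / ((3 - 7)(3 + 8)) = (-3465/4)/(-44) = 315/16
  a_1 = (2)(3)(315/16) / ((1 - 7)(1 + 8)) = (945/8)/(-54) = -35/16
Hence P_7(x) = 429 x^7/16 - 693 x^5/16 + 315 x^3/16 - 35 x/16.

P_7(x); series = 429 x^7/16 - 693 x^5/16 + 315 x^3/16 - 35 x/16


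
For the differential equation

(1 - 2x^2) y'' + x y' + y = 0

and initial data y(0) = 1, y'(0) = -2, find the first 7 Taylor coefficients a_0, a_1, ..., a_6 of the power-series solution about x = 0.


Ansatz: y(x) = sum_{n>=0} a_n x^n, so y'(x) = sum_{n>=1} n a_n x^(n-1) and y''(x) = sum_{n>=2} n(n-1) a_n x^(n-2).
Substitute into P(x) y'' + Q(x) y' + R(x) y = 0 with P(x) = 1 - 2x^2, Q(x) = x, R(x) = 1, and match powers of x.
Initial conditions: a_0 = 1, a_1 = -2.
Setting the coefficient of each power of x to zero and solving order by order (substituting the coefficients already found):
  x^0: 2 a_2 + a_0 = 0  ->  2 a_2 = -a_0 = -1  ->  a_2 = -1/2
  x^1: 6 a_3 + 2 a_1 = 0  ->  6 a_3 = -2 a_1 = 4  ->  a_3 = 2/3
  x^2: 12 a_4 - a_2 = 0  ->  12 a_4 = a_2 = -1/2  ->  a_4 = -1/24
  x^3: 20 a_5 - 8 a_3 = 0  ->  20 a_5 = 8 a_3 = 16/3  ->  a_5 = 4/15
  x^4: 30 a_6 - 19 a_4 = 0  ->  30 a_6 = 19 a_4 = -19/24  ->  a_6 = -19/720
Truncated series: y(x) = 1 - 2 x - (1/2) x^2 + (2/3) x^3 - (1/24) x^4 + (4/15) x^5 - (19/720) x^6 + O(x^7).

a_0 = 1; a_1 = -2; a_2 = -1/2; a_3 = 2/3; a_4 = -1/24; a_5 = 4/15; a_6 = -19/720


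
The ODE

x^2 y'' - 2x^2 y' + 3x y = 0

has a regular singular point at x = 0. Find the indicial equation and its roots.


Divide by x^2 to reach normal form y'' + P_1(x) y' + P_2(x) y = 0 with P_1(x) = -2 and P_2(x) = 3/x.
x = 0 is a singular point because the y-coefficient 3/x has a pole at x = 0.
It is a regular singular point because x P_1(x) = p(x) = -2x and x^2 P_2(x) = q(x) = 3x are polynomials, hence analytic at x = 0.
p(0) = 0,  q(0) = 0.
Indicial equation: r(r-1) + p(0) r + q(0) = 0, i.e. r^2 + (p(0) - 1) r + q(0) = 0, i.e. r^2 - 1 r = 0.
Discriminant: (-1)^2 - 4(0) = 1, so r = (1 ± 1)/2.
Solving: r_1 = 1, r_2 = 0.

indicial: r^2 - 1 r = 0; roots r_1 = 1, r_2 = 0


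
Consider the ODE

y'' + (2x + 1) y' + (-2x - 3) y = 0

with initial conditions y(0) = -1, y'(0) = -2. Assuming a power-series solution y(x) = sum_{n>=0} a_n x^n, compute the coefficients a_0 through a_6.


Ansatz: y(x) = sum_{n>=0} a_n x^n, so y'(x) = sum_{n>=1} n a_n x^(n-1) and y''(x) = sum_{n>=2} n(n-1) a_n x^(n-2).
Substitute into P(x) y'' + Q(x) y' + R(x) y = 0 with P(x) = 1, Q(x) = 2x + 1, R(x) = -2x - 3, and match powers of x.
Initial conditions: a_0 = -1, a_1 = -2.
Setting the coefficient of each power of x to zero and solving order by order (substituting the coefficients already found):
  x^0: 2 a_2 + a_1 - 3 a_0 = 0  ->  2 a_2 = -a_1 + 3 a_0 = -1  ->  a_2 = -1/2
  x^1: 6 a_3 + 2 a_2 - a_1 - 2 a_0 = 0  ->  6 a_3 = -2 a_2 + a_1 + 2 a_0 = -3  ->  a_3 = -1/2
  x^2: 12 a_4 + 3 a_3 + a_2 - 2 a_1 = 0  ->  12 a_4 = -3 a_3 - a_2 + 2 a_1 = -2  ->  a_4 = -1/6
  x^3: 20 a_5 + 4 a_4 + 3 a_3 - 2 a_2 = 0  ->  20 a_5 = -4 a_4 - 3 a_3 + 2 a_2 = 7/6  ->  a_5 = 7/120
  x^4: 30 a_6 + 5 a_5 + 5 a_4 - 2 a_3 = 0  ->  30 a_6 = -5 a_5 - 5 a_4 + 2 a_3 = -11/24  ->  a_6 = -11/720
Truncated series: y(x) = -1 - 2 x - (1/2) x^2 - (1/2) x^3 - (1/6) x^4 + (7/120) x^5 - (11/720) x^6 + O(x^7).

a_0 = -1; a_1 = -2; a_2 = -1/2; a_3 = -1/2; a_4 = -1/6; a_5 = 7/120; a_6 = -11/720


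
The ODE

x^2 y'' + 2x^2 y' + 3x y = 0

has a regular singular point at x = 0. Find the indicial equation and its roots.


Divide by x^2 to reach normal form y'' + P_1(x) y' + P_2(x) y = 0 with P_1(x) = 2 and P_2(x) = 3/x.
x = 0 is a singular point because the y-coefficient 3/x has a pole at x = 0.
It is a regular singular point because x P_1(x) = p(x) = 2x and x^2 P_2(x) = q(x) = 3x are polynomials, hence analytic at x = 0.
p(0) = 0,  q(0) = 0.
Indicial equation: r(r-1) + p(0) r + q(0) = 0, i.e. r^2 + (p(0) - 1) r + q(0) = 0, i.e. r^2 - 1 r = 0.
Discriminant: (-1)^2 - 4(0) = 1, so r = (1 ± 1)/2.
Solving: r_1 = 1, r_2 = 0.

indicial: r^2 - 1 r = 0; roots r_1 = 1, r_2 = 0


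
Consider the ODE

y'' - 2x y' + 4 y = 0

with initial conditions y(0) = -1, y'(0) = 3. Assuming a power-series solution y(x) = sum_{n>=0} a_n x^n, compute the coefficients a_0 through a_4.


Ansatz: y(x) = sum_{n>=0} a_n x^n, so y'(x) = sum_{n>=1} n a_n x^(n-1) and y''(x) = sum_{n>=2} n(n-1) a_n x^(n-2).
Substitute into P(x) y'' + Q(x) y' + R(x) y = 0 with P(x) = 1, Q(x) = -2x, R(x) = 4, and match powers of x.
Initial conditions: a_0 = -1, a_1 = 3.
Setting the coefficient of each power of x to zero and solving order by order (substituting the coefficients already found):
  x^0: 2 a_2 + 4 a_0 = 0  ->  2 a_2 = -4 a_0 = 4  ->  a_2 = 2
  x^1: 6 a_3 + 2 a_1 = 0  ->  6 a_3 = -2 a_1 = -6  ->  a_3 = -1
  x^2: 12 a_4 = 0  ->  a_4 = 0
Truncated series: y(x) = -1 + 3 x + 2 x^2 - x^3 + O(x^5).

a_0 = -1; a_1 = 3; a_2 = 2; a_3 = -1; a_4 = 0


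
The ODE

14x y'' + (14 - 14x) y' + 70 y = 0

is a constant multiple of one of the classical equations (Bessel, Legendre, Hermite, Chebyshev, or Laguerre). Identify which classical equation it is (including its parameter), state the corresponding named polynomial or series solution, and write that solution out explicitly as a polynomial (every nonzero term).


All three coefficients share the factor 14; dividing through by 14 gives  x y'' + (1 - x) y' + 5 y = 0.
This matches the Laguerre equation x y'' + (1 - x) y' + n y = 0 with n = 5; the polynomial solution is L_5(x).
With y = sum_k a_k x^k, matching x^k gives (k+1)k a_{k+1} + (k+1) a_{k+1} - k a_k + n a_k = 0, i.e. (k+1)^2 a_{k+1} = (k - n) a_k = (k - 5) a_k. The right side vanishes at k = 5, so the series terminates at degree 5.
Standard normalization L_n(0) = 1 gives a_0 = 1. Work upward with a_{k+1} = (k - 5) a_k / (k+1)^2:
  a_1 = (0 - 5)(1) / 1^2 = -5/1 = -5
  a_2 = (1 - 5)(-5) / 2^2 = 20/4 = 5
  a_3 = (2 - 5)(5) / 3^2 = -15/9 = -5/3
  a_4 = (3 - 5)(-5/3) / 4^2 = (10/3)/16 = 5/24
  a_5 = (4 - 5)(5/24) / 5^2 = (-5/24)/25 = -1/120
Hence L_5(x) = -x^5/120 + 5 x^4/24 - 5 x^3/3 + 5 x^2 - 5 x + 1.

L_5(x); series = -x^5/120 + 5 x^4/24 - 5 x^3/3 + 5 x^2 - 5 x + 1


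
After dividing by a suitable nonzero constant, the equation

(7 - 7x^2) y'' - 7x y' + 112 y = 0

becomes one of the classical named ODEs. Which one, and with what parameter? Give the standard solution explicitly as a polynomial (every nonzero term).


All three coefficients share the factor 7; dividing through by 7 gives  (1 - x^2) y'' - x y' + 16 y = 0.
This matches the Chebyshev equation (1 - x^2) y'' - x y' + n^2 y = 0 (note the -x y' term, not -2x y') with n^2 = 16, so n = 4; the polynomial solution is T_4(x).
With y = sum_k a_k x^k, matching x^k gives (k+2)(k+1) a_{k+2} = (k^2 - n^2) a_k = (k - 4)(k + 4) a_k. The right side vanishes at k = 4, so the series with the parity of 4 terminates at degree 4.
Standard normalization: leading coefficient of T_n is 2^(n-1), so a_4 = 2^3 = 8. Work downward with a_k = (k+1)(k+2) a_{k+2} / ((k - 4)(k + 4)):
  a_2 = (3)(4)(8) / ((2 - 4)(2 + 4)) = 96/(-12) = -8
  a_0 = (1)(2)(-8) / ((0 - 4)(0 + 4)) = -16/(-16) = 1
Hence T_4(x) = 8 x^4 - 8 x^2 + 1.

T_4(x); series = 8 x^4 - 8 x^2 + 1


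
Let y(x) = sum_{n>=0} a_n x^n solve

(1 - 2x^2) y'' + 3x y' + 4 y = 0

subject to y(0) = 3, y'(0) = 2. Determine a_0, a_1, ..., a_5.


Ansatz: y(x) = sum_{n>=0} a_n x^n, so y'(x) = sum_{n>=1} n a_n x^(n-1) and y''(x) = sum_{n>=2} n(n-1) a_n x^(n-2).
Substitute into P(x) y'' + Q(x) y' + R(x) y = 0 with P(x) = 1 - 2x^2, Q(x) = 3x, R(x) = 4, and match powers of x.
Initial conditions: a_0 = 3, a_1 = 2.
Setting the coefficient of each power of x to zero and solving order by order (substituting the coefficients already found):
  x^0: 2 a_2 + 4 a_0 = 0  ->  2 a_2 = -4 a_0 = -12  ->  a_2 = -6
  x^1: 6 a_3 + 7 a_1 = 0  ->  6 a_3 = -7 a_1 = -14  ->  a_3 = -7/3
  x^2: 12 a_4 + 6 a_2 = 0  ->  12 a_4 = -6 a_2 = 36  ->  a_4 = 3
  x^3: 20 a_5 + a_3 = 0  ->  20 a_5 = -a_3 = 7/3  ->  a_5 = 7/60
Truncated series: y(x) = 3 + 2 x - 6 x^2 - (7/3) x^3 + 3 x^4 + (7/60) x^5 + O(x^6).

a_0 = 3; a_1 = 2; a_2 = -6; a_3 = -7/3; a_4 = 3; a_5 = 7/60


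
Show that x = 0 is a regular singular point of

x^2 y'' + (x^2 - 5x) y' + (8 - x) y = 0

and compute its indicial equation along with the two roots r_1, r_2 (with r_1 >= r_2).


Divide by x^2 to reach normal form y'' + P_1(x) y' + P_2(x) y = 0 with P_1(x) = 1 - 5/x and P_2(x) = -1/x + 8/x^2.
x = 0 is a singular point because the y'-coefficient 1 - 5/x has a pole at x = 0 and the y-coefficient -1/x + 8/x^2 has a pole at x = 0.
It is a regular singular point because x P_1(x) = p(x) = x - 5 and x^2 P_2(x) = q(x) = 8 - x are polynomials, hence analytic at x = 0.
p(0) = -5,  q(0) = 8.
Indicial equation: r(r-1) + p(0) r + q(0) = 0, i.e. r^2 + (p(0) - 1) r + q(0) = 0, i.e. r^2 - 6 r + 8 = 0.
Discriminant: (-6)^2 - 4(8) = 4, so r = (6 ± 2)/2.
Solving: r_1 = 4, r_2 = 2.

indicial: r^2 - 6 r + 8 = 0; roots r_1 = 4, r_2 = 2


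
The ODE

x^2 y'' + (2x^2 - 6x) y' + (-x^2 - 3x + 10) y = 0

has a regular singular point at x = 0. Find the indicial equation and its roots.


Divide by x^2 to reach normal form y'' + P_1(x) y' + P_2(x) y = 0 with P_1(x) = 2 - 6/x and P_2(x) = -1 - 3/x + 10/x^2.
x = 0 is a singular point because the y'-coefficient 2 - 6/x has a pole at x = 0 and the y-coefficient -1 - 3/x + 10/x^2 has a pole at x = 0.
It is a regular singular point because x P_1(x) = p(x) = 2x - 6 and x^2 P_2(x) = q(x) = -x^2 - 3x + 10 are polynomials, hence analytic at x = 0.
p(0) = -6,  q(0) = 10.
Indicial equation: r(r-1) + p(0) r + q(0) = 0, i.e. r^2 + (p(0) - 1) r + q(0) = 0, i.e. r^2 - 7 r + 10 = 0.
Discriminant: (-7)^2 - 4(10) = 9, so r = (7 ± 3)/2.
Solving: r_1 = 5, r_2 = 2.

indicial: r^2 - 7 r + 10 = 0; roots r_1 = 5, r_2 = 2


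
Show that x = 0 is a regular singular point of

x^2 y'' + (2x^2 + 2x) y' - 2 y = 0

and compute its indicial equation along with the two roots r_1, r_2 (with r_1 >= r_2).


Divide by x^2 to reach normal form y'' + P_1(x) y' + P_2(x) y = 0 with P_1(x) = 2 + 2/x and P_2(x) = -2/x^2.
x = 0 is a singular point because the y'-coefficient 2 + 2/x has a pole at x = 0 and the y-coefficient -2/x^2 has a pole at x = 0.
It is a regular singular point because x P_1(x) = p(x) = 2x + 2 and x^2 P_2(x) = q(x) = -2 are polynomials, hence analytic at x = 0.
p(0) = 2,  q(0) = -2.
Indicial equation: r(r-1) + p(0) r + q(0) = 0, i.e. r^2 + (p(0) - 1) r + q(0) = 0, i.e. r^2 + 1 r - 2 = 0.
Discriminant: (1)^2 - 4(-2) = 9, so r = (-1 ± 3)/2.
Solving: r_1 = 1, r_2 = -2.

indicial: r^2 + 1 r - 2 = 0; roots r_1 = 1, r_2 = -2


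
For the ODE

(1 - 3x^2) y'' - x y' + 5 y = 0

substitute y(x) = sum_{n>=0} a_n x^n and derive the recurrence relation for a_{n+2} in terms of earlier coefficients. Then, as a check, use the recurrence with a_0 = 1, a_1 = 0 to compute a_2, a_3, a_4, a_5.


Substitute y = sum_n a_n x^n.
(1 - 3 x^2) y'' contributes (n+2)(n+1) a_{n+2} - 3 n(n-1) a_n at x^n.
-x y'(x) contributes -n a_n at x^n.
5 y(x) contributes 5 a_n at x^n.
Matching x^n: (n+2)(n+1) a_{n+2} + (-3 n(n-1) - n + 5) a_n = 0.
Thus a_{n+2} = (3 n(n-1) + n - 5) / ((n+1)(n+2)) * a_n.

Check with a_0 = 1, a_1 = 0 (apply the recurrence for n = 0, 1, 2, 3): a_0 = 1, a_1 = 0, a_2 = -5/2, a_3 = 0, a_4 = -5/8, a_5 = 0.

a_(n+2) = (3 n(n-1) + n - 5) / ((n+1)(n+2)) * a_n; check: a_0 = 1, a_1 = 0, a_2 = -5/2, a_3 = 0, a_4 = -5/8, a_5 = 0


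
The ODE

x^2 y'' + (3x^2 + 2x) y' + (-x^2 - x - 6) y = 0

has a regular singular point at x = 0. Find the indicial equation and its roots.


Divide by x^2 to reach normal form y'' + P_1(x) y' + P_2(x) y = 0 with P_1(x) = 3 + 2/x and P_2(x) = -1 - 1/x - 6/x^2.
x = 0 is a singular point because the y'-coefficient 3 + 2/x has a pole at x = 0 and the y-coefficient -1 - 1/x - 6/x^2 has a pole at x = 0.
It is a regular singular point because x P_1(x) = p(x) = 3x + 2 and x^2 P_2(x) = q(x) = -x^2 - x - 6 are polynomials, hence analytic at x = 0.
p(0) = 2,  q(0) = -6.
Indicial equation: r(r-1) + p(0) r + q(0) = 0, i.e. r^2 + (p(0) - 1) r + q(0) = 0, i.e. r^2 + 1 r - 6 = 0.
Discriminant: (1)^2 - 4(-6) = 25, so r = (-1 ± 5)/2.
Solving: r_1 = 2, r_2 = -3.

indicial: r^2 + 1 r - 6 = 0; roots r_1 = 2, r_2 = -3


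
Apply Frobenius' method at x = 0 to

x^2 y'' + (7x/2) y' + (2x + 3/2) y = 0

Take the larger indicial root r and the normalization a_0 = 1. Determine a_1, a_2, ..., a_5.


Write in Frobenius form y'' + (p(x)/x) y' + (q(x)/x^2) y = 0:
  p(x) = 7/2,  q(x) = 2x + 3/2.
Indicial equation: r(r-1) + (7/2) r + (3/2) = 0 -> roots r_1 = -1, r_2 = -3/2.
Take r = r_1 = -1. Let y(x) = x^r sum_{n>=0} a_n x^n with a_0 = 1.
Substitute y = x^r sum a_n x^n and match x^{r+n}. The recurrence is
  D(n) a_n + 2 a_{n-1} = 0,  where D(n) = (r+n)(r+n-1) + (7/2)(r+n) + (3/2).
  a_n = -2 / D(n) * a_{n-1}.
Since the indicial polynomial factors as (r - r_1)(r - r_2), D(n) = (r_1 + n - r_1)(r_1 + n - r_2) = n(n + 1/2).
Evaluating step by step (a_0 = 1):
  n = 1: D(1) = 1(1 + 1/2) = 3/2; numerator = -2(1) = -2; a_1 = (-2)/(3/2) = -4/3
  n = 2: D(2) = 2(2 + 1/2) = 5; numerator = -2(-4/3) = 8/3; a_2 = (8/3)/(5) = 8/15
  n = 3: D(3) = 3(3 + 1/2) = 21/2; numerator = -2(8/15) = -16/15; a_3 = (-16/15)/(21/2) = -32/315
  n = 4: D(4) = 4(4 + 1/2) = 18; numerator = -2(-32/315) = 64/315; a_4 = (64/315)/(18) = 32/2835
  n = 5: D(5) = 5(5 + 1/2) = 55/2; numerator = -2(32/2835) = -64/2835; a_5 = (-64/2835)/(55/2) = -128/155925

r = -1; a_0 = 1; a_1 = -4/3; a_2 = 8/15; a_3 = -32/315; a_4 = 32/2835; a_5 = -128/155925


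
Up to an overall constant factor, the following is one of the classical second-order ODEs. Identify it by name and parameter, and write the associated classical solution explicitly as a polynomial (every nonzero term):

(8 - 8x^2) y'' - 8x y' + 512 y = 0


All three coefficients share the factor 8; dividing through by 8 gives  (1 - x^2) y'' - x y' + 64 y = 0.
This matches the Chebyshev equation (1 - x^2) y'' - x y' + n^2 y = 0 (note the -x y' term, not -2x y') with n^2 = 64, so n = 8; the polynomial solution is T_8(x).
With y = sum_k a_k x^k, matching x^k gives (k+2)(k+1) a_{k+2} = (k^2 - n^2) a_k = (k - 8)(k + 8) a_k. The right side vanishes at k = 8, so the series with the parity of 8 terminates at degree 8.
Standard normalization: leading coefficient of T_n is 2^(n-1), so a_8 = 2^7 = 128. Work downward with a_k = (k+1)(k+2) a_{k+2} / ((k - 8)(k + 8)):
  a_6 = (7)(8)(128) / ((6 - 8)(6 + 8)) = 7168/(-28) = -256
  a_4 = (5)(6)(-256) / ((4 - 8)(4 + 8)) = -7680/(-48) = 160
  a_2 = (3)(4)(160) / ((2 - 8)(2 + 8)) = 1920/(-60) = -32
  a_0 = (1)(2)(-32) / ((0 - 8)(0 + 8)) = -64/(-64) = 1
Hence T_8(x) = 128 x^8 - 256 x^6 + 160 x^4 - 32 x^2 + 1.

T_8(x); series = 128 x^8 - 256 x^6 + 160 x^4 - 32 x^2 + 1


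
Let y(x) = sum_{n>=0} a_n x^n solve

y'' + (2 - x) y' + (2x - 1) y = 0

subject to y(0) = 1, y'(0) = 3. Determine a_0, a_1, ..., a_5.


Ansatz: y(x) = sum_{n>=0} a_n x^n, so y'(x) = sum_{n>=1} n a_n x^(n-1) and y''(x) = sum_{n>=2} n(n-1) a_n x^(n-2).
Substitute into P(x) y'' + Q(x) y' + R(x) y = 0 with P(x) = 1, Q(x) = 2 - x, R(x) = 2x - 1, and match powers of x.
Initial conditions: a_0 = 1, a_1 = 3.
Setting the coefficient of each power of x to zero and solving order by order (substituting the coefficients already found):
  x^0: 2 a_2 + 2 a_1 - a_0 = 0  ->  2 a_2 = -2 a_1 + a_0 = -5  ->  a_2 = -5/2
  x^1: 6 a_3 + 4 a_2 - 2 a_1 + 2 a_0 = 0  ->  6 a_3 = -4 a_2 + 2 a_1 - 2 a_0 = 14  ->  a_3 = 7/3
  x^2: 12 a_4 + 6 a_3 - 3 a_2 + 2 a_1 = 0  ->  12 a_4 = -6 a_3 + 3 a_2 - 2 a_1 = -55/2  ->  a_4 = -55/24
  x^3: 20 a_5 + 8 a_4 - 4 a_3 + 2 a_2 = 0  ->  20 a_5 = -8 a_4 + 4 a_3 - 2 a_2 = 98/3  ->  a_5 = 49/30
Truncated series: y(x) = 1 + 3 x - (5/2) x^2 + (7/3) x^3 - (55/24) x^4 + (49/30) x^5 + O(x^6).

a_0 = 1; a_1 = 3; a_2 = -5/2; a_3 = 7/3; a_4 = -55/24; a_5 = 49/30


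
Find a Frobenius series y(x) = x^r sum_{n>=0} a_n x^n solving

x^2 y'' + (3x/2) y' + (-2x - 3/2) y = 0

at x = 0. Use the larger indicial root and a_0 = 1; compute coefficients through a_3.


Write in Frobenius form y'' + (p(x)/x) y' + (q(x)/x^2) y = 0:
  p(x) = 3/2,  q(x) = -2x - 3/2.
Indicial equation: r(r-1) + (3/2) r + (-3/2) = 0 -> roots r_1 = 1, r_2 = -3/2.
Take r = r_1 = 1. Let y(x) = x^r sum_{n>=0} a_n x^n with a_0 = 1.
Substitute y = x^r sum a_n x^n and match x^{r+n}. The recurrence is
  D(n) a_n - 2 a_{n-1} = 0,  where D(n) = (r+n)(r+n-1) + (3/2)(r+n) + (-3/2).
  a_n = 2 / D(n) * a_{n-1}.
Since the indicial polynomial factors as (r - r_1)(r - r_2), D(n) = (r_1 + n - r_1)(r_1 + n - r_2) = n(n + 5/2).
Evaluating step by step (a_0 = 1):
  n = 1: D(1) = 1(1 + 5/2) = 7/2; numerator = 2(1) = 2; a_1 = (2)/(7/2) = 4/7
  n = 2: D(2) = 2(2 + 5/2) = 9; numerator = 2(4/7) = 8/7; a_2 = (8/7)/(9) = 8/63
  n = 3: D(3) = 3(3 + 5/2) = 33/2; numerator = 2(8/63) = 16/63; a_3 = (16/63)/(33/2) = 32/2079

r = 1; a_0 = 1; a_1 = 4/7; a_2 = 8/63; a_3 = 32/2079


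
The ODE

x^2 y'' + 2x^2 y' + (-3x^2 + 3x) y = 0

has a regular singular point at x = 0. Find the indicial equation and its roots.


Divide by x^2 to reach normal form y'' + P_1(x) y' + P_2(x) y = 0 with P_1(x) = 2 and P_2(x) = -3 + 3/x.
x = 0 is a singular point because the y-coefficient -3 + 3/x has a pole at x = 0.
It is a regular singular point because x P_1(x) = p(x) = 2x and x^2 P_2(x) = q(x) = -3x^2 + 3x are polynomials, hence analytic at x = 0.
p(0) = 0,  q(0) = 0.
Indicial equation: r(r-1) + p(0) r + q(0) = 0, i.e. r^2 + (p(0) - 1) r + q(0) = 0, i.e. r^2 - 1 r = 0.
Discriminant: (-1)^2 - 4(0) = 1, so r = (1 ± 1)/2.
Solving: r_1 = 1, r_2 = 0.

indicial: r^2 - 1 r = 0; roots r_1 = 1, r_2 = 0


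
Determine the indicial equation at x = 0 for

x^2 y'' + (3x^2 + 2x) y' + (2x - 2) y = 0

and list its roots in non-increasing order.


Divide by x^2 to reach normal form y'' + P_1(x) y' + P_2(x) y = 0 with P_1(x) = 3 + 2/x and P_2(x) = 2/x - 2/x^2.
x = 0 is a singular point because the y'-coefficient 3 + 2/x has a pole at x = 0 and the y-coefficient 2/x - 2/x^2 has a pole at x = 0.
It is a regular singular point because x P_1(x) = p(x) = 3x + 2 and x^2 P_2(x) = q(x) = 2x - 2 are polynomials, hence analytic at x = 0.
p(0) = 2,  q(0) = -2.
Indicial equation: r(r-1) + p(0) r + q(0) = 0, i.e. r^2 + (p(0) - 1) r + q(0) = 0, i.e. r^2 + 1 r - 2 = 0.
Discriminant: (1)^2 - 4(-2) = 9, so r = (-1 ± 3)/2.
Solving: r_1 = 1, r_2 = -2.

indicial: r^2 + 1 r - 2 = 0; roots r_1 = 1, r_2 = -2


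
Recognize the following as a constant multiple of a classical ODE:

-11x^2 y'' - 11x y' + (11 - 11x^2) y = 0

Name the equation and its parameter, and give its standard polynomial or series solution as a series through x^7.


All three coefficients share the factor -11; dividing through by -11 gives  x^2 y'' + x y' + (x^2 - 1) y = 0.
This matches the Bessel equation x^2 y'' + x y' + (x^2 - nu^2) y = 0 with nu^2 = 1, so nu = 1; the solution bounded at x = 0 is J_1(x).
Frobenius at x = 0: indicial roots ±nu; for r = nu the recurrence k(k + 2nu) c_k = -c_{k-2} gives the standard series J_nu(x) = sum_{k>=0} (-1)^k / (k! (k+nu)!) (x/2)^(2k+nu). Evaluate the first 4 terms:
  k = 0: (-1)^0 / (0! * 1! * 2^1) x^1 = 1/(1*1*2) x^1 = (1/2) x^1
  k = 1: (-1)^1 / (1! * 2! * 2^3) x^3 = -1/(1*2*8) x^3 = (-1/16) x^3
  k = 2: (-1)^2 / (2! * 3! * 2^5) x^5 = 1/(2*6*32) x^5 = (1/384) x^5
  k = 3: (-1)^3 / (3! * 4! * 2^7) x^7 = -1/(6*24*128) x^7 = (-1/18432) x^7
Hence J_1(x) = -x^7/18432 + x^5/384 - x^3/16 + x/2 + ....

J_1(x); series = -x^7/18432 + x^5/384 - x^3/16 + x/2


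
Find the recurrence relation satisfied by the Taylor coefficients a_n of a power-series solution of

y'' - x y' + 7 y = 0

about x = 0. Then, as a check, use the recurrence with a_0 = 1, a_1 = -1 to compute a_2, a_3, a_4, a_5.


Substitute y = sum_n a_n x^n.
y''(x) has coefficient (n+2)(n+1) a_{n+2} at x^n;
-x y'(x) has coefficient -n a_n at x^n (shift);
7 y(x) has coefficient 7 a_n at x^n.
Matching x^n: (n+2)(n+1) a_{n+2} + (-n + 7) a_n = 0.
Thus a_{n+2} = (n - 7) / ((n+1)(n+2)) * a_n.

Check with a_0 = 1, a_1 = -1 (apply the recurrence for n = 0, 1, 2, 3): a_0 = 1, a_1 = -1, a_2 = -7/2, a_3 = 1, a_4 = 35/24, a_5 = -1/5.

a_(n+2) = (n - 7) / ((n+1)(n+2)) * a_n; check: a_0 = 1, a_1 = -1, a_2 = -7/2, a_3 = 1, a_4 = 35/24, a_5 = -1/5


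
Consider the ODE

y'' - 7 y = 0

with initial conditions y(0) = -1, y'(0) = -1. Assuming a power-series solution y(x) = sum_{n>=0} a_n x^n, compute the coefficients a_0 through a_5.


Ansatz: y(x) = sum_{n>=0} a_n x^n, so y'(x) = sum_{n>=1} n a_n x^(n-1) and y''(x) = sum_{n>=2} n(n-1) a_n x^(n-2).
Substitute into P(x) y'' + Q(x) y' + R(x) y = 0 with P(x) = 1, Q(x) = 0, R(x) = -7, and match powers of x.
Initial conditions: a_0 = -1, a_1 = -1.
Setting the coefficient of each power of x to zero and solving order by order (substituting the coefficients already found):
  x^0: 2 a_2 - 7 a_0 = 0  ->  2 a_2 = 7 a_0 = -7  ->  a_2 = -7/2
  x^1: 6 a_3 - 7 a_1 = 0  ->  6 a_3 = 7 a_1 = -7  ->  a_3 = -7/6
  x^2: 12 a_4 - 7 a_2 = 0  ->  12 a_4 = 7 a_2 = -49/2  ->  a_4 = -49/24
  x^3: 20 a_5 - 7 a_3 = 0  ->  20 a_5 = 7 a_3 = -49/6  ->  a_5 = -49/120
Truncated series: y(x) = -1 - x - (7/2) x^2 - (7/6) x^3 - (49/24) x^4 - (49/120) x^5 + O(x^6).

a_0 = -1; a_1 = -1; a_2 = -7/2; a_3 = -7/6; a_4 = -49/24; a_5 = -49/120


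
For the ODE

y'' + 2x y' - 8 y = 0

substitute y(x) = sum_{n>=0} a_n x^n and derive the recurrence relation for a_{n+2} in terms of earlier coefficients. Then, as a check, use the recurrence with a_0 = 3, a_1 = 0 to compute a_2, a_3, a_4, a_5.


Substitute y = sum_n a_n x^n.
y''(x) has coefficient (n+2)(n+1) a_{n+2} at x^n;
2 x y'(x) has coefficient 2 n a_n at x^n (shift);
-8 y(x) has coefficient -8 a_n at x^n.
Matching x^n: (n+2)(n+1) a_{n+2} + (2n - 8) a_n = 0.
Thus a_{n+2} = (-2n + 8) / ((n+1)(n+2)) * a_n.

Check with a_0 = 3, a_1 = 0 (apply the recurrence for n = 0, 1, 2, 3): a_0 = 3, a_1 = 0, a_2 = 12, a_3 = 0, a_4 = 4, a_5 = 0.

a_(n+2) = (-2n + 8) / ((n+1)(n+2)) * a_n; check: a_0 = 3, a_1 = 0, a_2 = 12, a_3 = 0, a_4 = 4, a_5 = 0


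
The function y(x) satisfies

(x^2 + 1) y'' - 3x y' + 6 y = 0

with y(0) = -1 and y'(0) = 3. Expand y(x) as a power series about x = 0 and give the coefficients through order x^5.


Ansatz: y(x) = sum_{n>=0} a_n x^n, so y'(x) = sum_{n>=1} n a_n x^(n-1) and y''(x) = sum_{n>=2} n(n-1) a_n x^(n-2).
Substitute into P(x) y'' + Q(x) y' + R(x) y = 0 with P(x) = x^2 + 1, Q(x) = -3x, R(x) = 6, and match powers of x.
Initial conditions: a_0 = -1, a_1 = 3.
Setting the coefficient of each power of x to zero and solving order by order (substituting the coefficients already found):
  x^0: 2 a_2 + 6 a_0 = 0  ->  2 a_2 = -6 a_0 = 6  ->  a_2 = 3
  x^1: 6 a_3 + 3 a_1 = 0  ->  6 a_3 = -3 a_1 = -9  ->  a_3 = -3/2
  x^2: 12 a_4 + 2 a_2 = 0  ->  12 a_4 = -2 a_2 = -6  ->  a_4 = -1/2
  x^3: 20 a_5 + 3 a_3 = 0  ->  20 a_5 = -3 a_3 = 9/2  ->  a_5 = 9/40
Truncated series: y(x) = -1 + 3 x + 3 x^2 - (3/2) x^3 - (1/2) x^4 + (9/40) x^5 + O(x^6).

a_0 = -1; a_1 = 3; a_2 = 3; a_3 = -3/2; a_4 = -1/2; a_5 = 9/40


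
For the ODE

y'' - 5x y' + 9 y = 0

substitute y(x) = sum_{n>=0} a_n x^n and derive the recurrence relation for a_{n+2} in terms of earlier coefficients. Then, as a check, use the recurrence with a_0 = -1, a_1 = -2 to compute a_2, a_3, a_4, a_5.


Substitute y = sum_n a_n x^n.
y''(x) has coefficient (n+2)(n+1) a_{n+2} at x^n;
-5 x y'(x) has coefficient -5 n a_n at x^n (shift);
9 y(x) has coefficient 9 a_n at x^n.
Matching x^n: (n+2)(n+1) a_{n+2} + (-5n + 9) a_n = 0.
Thus a_{n+2} = (5n - 9) / ((n+1)(n+2)) * a_n.

Check with a_0 = -1, a_1 = -2 (apply the recurrence for n = 0, 1, 2, 3): a_0 = -1, a_1 = -2, a_2 = 9/2, a_3 = 4/3, a_4 = 3/8, a_5 = 2/5.

a_(n+2) = (5n - 9) / ((n+1)(n+2)) * a_n; check: a_0 = -1, a_1 = -2, a_2 = 9/2, a_3 = 4/3, a_4 = 3/8, a_5 = 2/5


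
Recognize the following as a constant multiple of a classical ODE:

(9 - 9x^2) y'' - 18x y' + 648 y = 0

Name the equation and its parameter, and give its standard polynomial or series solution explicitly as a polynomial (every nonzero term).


All three coefficients share the factor 9; dividing through by 9 gives  (1 - x^2) y'' - 2x y' + 72 y = 0.
This matches the Legendre equation (1 - x^2) y'' - 2x y' + n(n+1) y = 0 (note the -2x y' term) with n(n+1) = 72, so n = 8; the polynomial solution is P_8(x).
With y = sum_k a_k x^k, matching x^k gives (k+2)(k+1) a_{k+2} = [k(k+1) - n(n+1)] a_k = (k - 8)(k + 9) a_k. The right side vanishes at k = 8, so the series with the parity of 8 terminates at degree 8.
Standard normalization (P_n(1) = 1): leading coefficient (2n)!/(2^n (n!)^2) = 20922789888000/(256*1625702400) = 6435/128, so a_8 = 6435/128. Work downward with a_k = (k+1)(k+2) a_{k+2} / ((k - 8)(k + 9)):
  a_6 = (7)(8)(6435/128) / ((6 - 8)(6 + 9)) = (45045/16)/(-30) = -3003/32
  a_4 = (5)(6)(-3003/32) / ((4 - 8)(4 + 9)) = (-45045/16)/(-52) = 3465/64
  a_2 = (3)(4)(3465/64) / ((2 - 8)(2 + 9)) = (10395/16)/(-66) = -315/32
  a_0 = (1)(2)(-315/32) / ((0 - 8)(0 + 9)) = (-315/16)/(-72) = 35/128
Hence P_8(x) = 6435 x^8/128 - 3003 x^6/32 + 3465 x^4/64 - 315 x^2/32 + 35/128.

P_8(x); series = 6435 x^8/128 - 3003 x^6/32 + 3465 x^4/64 - 315 x^2/32 + 35/128


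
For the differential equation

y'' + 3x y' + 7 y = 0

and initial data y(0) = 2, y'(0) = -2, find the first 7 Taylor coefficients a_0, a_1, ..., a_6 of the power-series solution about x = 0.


Ansatz: y(x) = sum_{n>=0} a_n x^n, so y'(x) = sum_{n>=1} n a_n x^(n-1) and y''(x) = sum_{n>=2} n(n-1) a_n x^(n-2).
Substitute into P(x) y'' + Q(x) y' + R(x) y = 0 with P(x) = 1, Q(x) = 3x, R(x) = 7, and match powers of x.
Initial conditions: a_0 = 2, a_1 = -2.
Setting the coefficient of each power of x to zero and solving order by order (substituting the coefficients already found):
  x^0: 2 a_2 + 7 a_0 = 0  ->  2 a_2 = -7 a_0 = -14  ->  a_2 = -7
  x^1: 6 a_3 + 10 a_1 = 0  ->  6 a_3 = -10 a_1 = 20  ->  a_3 = 10/3
  x^2: 12 a_4 + 13 a_2 = 0  ->  12 a_4 = -13 a_2 = 91  ->  a_4 = 91/12
  x^3: 20 a_5 + 16 a_3 = 0  ->  20 a_5 = -16 a_3 = -160/3  ->  a_5 = -8/3
  x^4: 30 a_6 + 19 a_4 = 0  ->  30 a_6 = -19 a_4 = -1729/12  ->  a_6 = -1729/360
Truncated series: y(x) = 2 - 2 x - 7 x^2 + (10/3) x^3 + (91/12) x^4 - (8/3) x^5 - (1729/360) x^6 + O(x^7).

a_0 = 2; a_1 = -2; a_2 = -7; a_3 = 10/3; a_4 = 91/12; a_5 = -8/3; a_6 = -1729/360


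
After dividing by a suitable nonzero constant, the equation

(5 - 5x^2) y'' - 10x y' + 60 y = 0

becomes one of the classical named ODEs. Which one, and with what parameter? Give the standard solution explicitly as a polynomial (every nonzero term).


All three coefficients share the factor 5; dividing through by 5 gives  (1 - x^2) y'' - 2x y' + 12 y = 0.
This matches the Legendre equation (1 - x^2) y'' - 2x y' + n(n+1) y = 0 (note the -2x y' term) with n(n+1) = 12, so n = 3; the polynomial solution is P_3(x).
With y = sum_k a_k x^k, matching x^k gives (k+2)(k+1) a_{k+2} = [k(k+1) - n(n+1)] a_k = (k - 3)(k + 4) a_k. The right side vanishes at k = 3, so the series with the parity of 3 terminates at degree 3.
Standard normalization (P_n(1) = 1): leading coefficient (2n)!/(2^n (n!)^2) = 720/(8*36) = 5/2, so a_3 = 5/2. Work downward with a_k = (k+1)(k+2) a_{k+2} / ((k - 3)(k + 4)):
  a_1 = (2)(3)(5/2) / ((1 - 3)(1 + 4)) = 15/(-10) = -3/2
Hence P_3(x) = 5 x^3/2 - 3 x/2.

P_3(x); series = 5 x^3/2 - 3 x/2


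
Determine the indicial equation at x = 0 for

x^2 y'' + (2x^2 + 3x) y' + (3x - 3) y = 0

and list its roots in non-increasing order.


Divide by x^2 to reach normal form y'' + P_1(x) y' + P_2(x) y = 0 with P_1(x) = 2 + 3/x and P_2(x) = 3/x - 3/x^2.
x = 0 is a singular point because the y'-coefficient 2 + 3/x has a pole at x = 0 and the y-coefficient 3/x - 3/x^2 has a pole at x = 0.
It is a regular singular point because x P_1(x) = p(x) = 2x + 3 and x^2 P_2(x) = q(x) = 3x - 3 are polynomials, hence analytic at x = 0.
p(0) = 3,  q(0) = -3.
Indicial equation: r(r-1) + p(0) r + q(0) = 0, i.e. r^2 + (p(0) - 1) r + q(0) = 0, i.e. r^2 + 2 r - 3 = 0.
Discriminant: (2)^2 - 4(-3) = 16, so r = (-2 ± 4)/2.
Solving: r_1 = 1, r_2 = -3.

indicial: r^2 + 2 r - 3 = 0; roots r_1 = 1, r_2 = -3


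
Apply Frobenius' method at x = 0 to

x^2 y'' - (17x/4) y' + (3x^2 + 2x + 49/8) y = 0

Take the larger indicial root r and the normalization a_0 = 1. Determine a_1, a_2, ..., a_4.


Write in Frobenius form y'' + (p(x)/x) y' + (q(x)/x^2) y = 0:
  p(x) = -17/4,  q(x) = 3x^2 + 2x + 49/8.
Indicial equation: r(r-1) + (-17/4) r + (49/8) = 0 -> roots r_1 = 7/2, r_2 = 7/4.
Take r = r_1 = 7/2. Let y(x) = x^r sum_{n>=0} a_n x^n with a_0 = 1.
Substitute y = x^r sum a_n x^n and match x^{r+n}. The recurrence is
  D(n) a_n + 2 a_{n-1} + 3 a_{n-2} = 0,  where D(n) = (r+n)(r+n-1) + (-17/4)(r+n) + (49/8).
  a_n = [-2 a_{n-1} - 3 a_{n-2}] / D(n).
Since the indicial polynomial factors as (r - r_1)(r - r_2), D(n) = (r_1 + n - r_1)(r_1 + n - r_2) = n(n + 7/4).
Evaluating step by step (a_0 = 1):
  n = 1: D(1) = 1(1 + 7/4) = 11/4; numerator = -2(1) = -2; a_1 = (-2)/(11/4) = -8/11
  n = 2: D(2) = 2(2 + 7/4) = 15/2; numerator = -2(-8/11) - 3(1) = -17/11; a_2 = (-17/11)/(15/2) = -34/165
  n = 3: D(3) = 3(3 + 7/4) = 57/4; numerator = -2(-34/165) - 3(-8/11) = 428/165; a_3 = (428/165)/(57/4) = 1712/9405
  n = 4: D(4) = 4(4 + 7/4) = 23; numerator = -2(1712/9405) - 3(-34/165) = 478/1881; a_4 = (478/1881)/(23) = 478/43263

r = 7/2; a_0 = 1; a_1 = -8/11; a_2 = -34/165; a_3 = 1712/9405; a_4 = 478/43263


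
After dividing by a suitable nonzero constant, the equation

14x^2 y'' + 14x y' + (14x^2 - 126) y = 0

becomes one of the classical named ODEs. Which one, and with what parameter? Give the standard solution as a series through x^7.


All three coefficients share the factor 14; dividing through by 14 gives  x^2 y'' + x y' + (x^2 - 9) y = 0.
This matches the Bessel equation x^2 y'' + x y' + (x^2 - nu^2) y = 0 with nu^2 = 9, so nu = 3; the solution bounded at x = 0 is J_3(x).
Frobenius at x = 0: indicial roots ±nu; for r = nu the recurrence k(k + 2nu) c_k = -c_{k-2} gives the standard series J_nu(x) = sum_{k>=0} (-1)^k / (k! (k+nu)!) (x/2)^(2k+nu). Evaluate the first 3 terms:
  k = 0: (-1)^0 / (0! * 3! * 2^3) x^3 = 1/(1*6*8) x^3 = (1/48) x^3
  k = 1: (-1)^1 / (1! * 4! * 2^5) x^5 = -1/(1*24*32) x^5 = (-1/768) x^5
  k = 2: (-1)^2 / (2! * 5! * 2^7) x^7 = 1/(2*120*128) x^7 = (1/30720) x^7
Hence J_3(x) = x^7/30720 - x^5/768 + x^3/48 + ....

J_3(x); series = x^7/30720 - x^5/768 + x^3/48


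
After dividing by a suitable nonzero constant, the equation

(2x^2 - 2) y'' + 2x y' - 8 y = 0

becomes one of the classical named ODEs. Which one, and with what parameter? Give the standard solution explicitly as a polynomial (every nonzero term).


All three coefficients share the factor -2; dividing through by -2 gives  (1 - x^2) y'' - x y' + 4 y = 0.
This matches the Chebyshev equation (1 - x^2) y'' - x y' + n^2 y = 0 (note the -x y' term, not -2x y') with n^2 = 4, so n = 2; the polynomial solution is T_2(x).
With y = sum_k a_k x^k, matching x^k gives (k+2)(k+1) a_{k+2} = (k^2 - n^2) a_k = (k - 2)(k + 2) a_k. The right side vanishes at k = 2, so the series with the parity of 2 terminates at degree 2.
Standard normalization: leading coefficient of T_n is 2^(n-1), so a_2 = 2^1 = 2. Work downward with a_k = (k+1)(k+2) a_{k+2} / ((k - 2)(k + 2)):
  a_0 = (1)(2)(2) / ((0 - 2)(0 + 2)) = 4/(-4) = -1
Hence T_2(x) = 2 x^2 - 1.

T_2(x); series = 2 x^2 - 1


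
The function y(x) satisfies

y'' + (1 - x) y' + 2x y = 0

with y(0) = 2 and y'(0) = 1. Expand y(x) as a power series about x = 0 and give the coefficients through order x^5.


Ansatz: y(x) = sum_{n>=0} a_n x^n, so y'(x) = sum_{n>=1} n a_n x^(n-1) and y''(x) = sum_{n>=2} n(n-1) a_n x^(n-2).
Substitute into P(x) y'' + Q(x) y' + R(x) y = 0 with P(x) = 1, Q(x) = 1 - x, R(x) = 2x, and match powers of x.
Initial conditions: a_0 = 2, a_1 = 1.
Setting the coefficient of each power of x to zero and solving order by order (substituting the coefficients already found):
  x^0: 2 a_2 + a_1 = 0  ->  2 a_2 = -a_1 = -1  ->  a_2 = -1/2
  x^1: 6 a_3 + 2 a_2 - a_1 + 2 a_0 = 0  ->  6 a_3 = -2 a_2 + a_1 - 2 a_0 = -2  ->  a_3 = -1/3
  x^2: 12 a_4 + 3 a_3 - 2 a_2 + 2 a_1 = 0  ->  12 a_4 = -3 a_3 + 2 a_2 - 2 a_1 = -2  ->  a_4 = -1/6
  x^3: 20 a_5 + 4 a_4 - 3 a_3 + 2 a_2 = 0  ->  20 a_5 = -4 a_4 + 3 a_3 - 2 a_2 = 2/3  ->  a_5 = 1/30
Truncated series: y(x) = 2 + x - (1/2) x^2 - (1/3) x^3 - (1/6) x^4 + (1/30) x^5 + O(x^6).

a_0 = 2; a_1 = 1; a_2 = -1/2; a_3 = -1/3; a_4 = -1/6; a_5 = 1/30


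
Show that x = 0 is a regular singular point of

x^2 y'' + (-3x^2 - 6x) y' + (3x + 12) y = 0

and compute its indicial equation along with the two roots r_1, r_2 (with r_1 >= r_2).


Divide by x^2 to reach normal form y'' + P_1(x) y' + P_2(x) y = 0 with P_1(x) = -3 - 6/x and P_2(x) = 3/x + 12/x^2.
x = 0 is a singular point because the y'-coefficient -3 - 6/x has a pole at x = 0 and the y-coefficient 3/x + 12/x^2 has a pole at x = 0.
It is a regular singular point because x P_1(x) = p(x) = -3x - 6 and x^2 P_2(x) = q(x) = 3x + 12 are polynomials, hence analytic at x = 0.
p(0) = -6,  q(0) = 12.
Indicial equation: r(r-1) + p(0) r + q(0) = 0, i.e. r^2 + (p(0) - 1) r + q(0) = 0, i.e. r^2 - 7 r + 12 = 0.
Discriminant: (-7)^2 - 4(12) = 1, so r = (7 ± 1)/2.
Solving: r_1 = 4, r_2 = 3.

indicial: r^2 - 7 r + 12 = 0; roots r_1 = 4, r_2 = 3


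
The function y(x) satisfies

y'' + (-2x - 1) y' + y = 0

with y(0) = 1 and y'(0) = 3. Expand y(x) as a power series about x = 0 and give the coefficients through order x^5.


Ansatz: y(x) = sum_{n>=0} a_n x^n, so y'(x) = sum_{n>=1} n a_n x^(n-1) and y''(x) = sum_{n>=2} n(n-1) a_n x^(n-2).
Substitute into P(x) y'' + Q(x) y' + R(x) y = 0 with P(x) = 1, Q(x) = -2x - 1, R(x) = 1, and match powers of x.
Initial conditions: a_0 = 1, a_1 = 3.
Setting the coefficient of each power of x to zero and solving order by order (substituting the coefficients already found):
  x^0: 2 a_2 - a_1 + a_0 = 0  ->  2 a_2 = a_1 - a_0 = 2  ->  a_2 = 1
  x^1: 6 a_3 - 2 a_2 - a_1 = 0  ->  6 a_3 = 2 a_2 + a_1 = 5  ->  a_3 = 5/6
  x^2: 12 a_4 - 3 a_3 - 3 a_2 = 0  ->  12 a_4 = 3 a_3 + 3 a_2 = 11/2  ->  a_4 = 11/24
  x^3: 20 a_5 - 4 a_4 - 5 a_3 = 0  ->  20 a_5 = 4 a_4 + 5 a_3 = 6  ->  a_5 = 3/10
Truncated series: y(x) = 1 + 3 x + x^2 + (5/6) x^3 + (11/24) x^4 + (3/10) x^5 + O(x^6).

a_0 = 1; a_1 = 3; a_2 = 1; a_3 = 5/6; a_4 = 11/24; a_5 = 3/10


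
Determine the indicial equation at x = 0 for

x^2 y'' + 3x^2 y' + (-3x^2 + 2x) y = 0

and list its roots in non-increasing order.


Divide by x^2 to reach normal form y'' + P_1(x) y' + P_2(x) y = 0 with P_1(x) = 3 and P_2(x) = -3 + 2/x.
x = 0 is a singular point because the y-coefficient -3 + 2/x has a pole at x = 0.
It is a regular singular point because x P_1(x) = p(x) = 3x and x^2 P_2(x) = q(x) = -3x^2 + 2x are polynomials, hence analytic at x = 0.
p(0) = 0,  q(0) = 0.
Indicial equation: r(r-1) + p(0) r + q(0) = 0, i.e. r^2 + (p(0) - 1) r + q(0) = 0, i.e. r^2 - 1 r = 0.
Discriminant: (-1)^2 - 4(0) = 1, so r = (1 ± 1)/2.
Solving: r_1 = 1, r_2 = 0.

indicial: r^2 - 1 r = 0; roots r_1 = 1, r_2 = 0


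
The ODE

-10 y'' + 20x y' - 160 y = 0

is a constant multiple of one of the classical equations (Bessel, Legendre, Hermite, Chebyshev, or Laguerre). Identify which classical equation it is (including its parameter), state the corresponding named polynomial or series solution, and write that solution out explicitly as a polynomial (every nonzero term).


All three coefficients share the factor -10; dividing through by -10 gives  y'' - 2x y' + 16 y = 0.
This matches the Hermite equation y'' - 2x y' + 2n y = 0 with 2n = 16, so n = 8; the polynomial solution is H_8(x).
With y = sum_k a_k x^k, matching x^k gives (k+2)(k+1) a_{k+2} = 2(k - n) a_k = 2(k - 8) a_k. The right side vanishes at k = 8, so the series with the parity of 8 terminates at degree 8.
Standard normalization: leading coefficient of H_n is 2^n, so a_8 = 2^8 = 256. Work downward with a_k = (k+1)(k+2) a_{k+2} / (2(k - n)):
  a_6 = (7)(8)(256) / (2(6 - 8)) = 14336/(-4) = -3584
  a_4 = (5)(6)(-3584) / (2(4 - 8)) = -107520/(-8) = 13440
  a_2 = (3)(4)(13440) / (2(2 - 8)) = 161280/(-12) = -13440
  a_0 = (1)(2)(-13440) / (2(0 - 8)) = -26880/(-16) = 1680
Hence H_8(x) = 256 x^8 - 3584 x^6 + 13440 x^4 - 13440 x^2 + 1680.

H_8(x); series = 256 x^8 - 3584 x^6 + 13440 x^4 - 13440 x^2 + 1680


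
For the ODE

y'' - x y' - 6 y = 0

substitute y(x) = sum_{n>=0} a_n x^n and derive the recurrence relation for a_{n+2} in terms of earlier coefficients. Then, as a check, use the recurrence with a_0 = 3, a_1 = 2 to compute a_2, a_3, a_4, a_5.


Substitute y = sum_n a_n x^n.
y''(x) has coefficient (n+2)(n+1) a_{n+2} at x^n;
-x y'(x) has coefficient -n a_n at x^n (shift);
-6 y(x) has coefficient -6 a_n at x^n.
Matching x^n: (n+2)(n+1) a_{n+2} + (-n - 6) a_n = 0.
Thus a_{n+2} = (n + 6) / ((n+1)(n+2)) * a_n.

Check with a_0 = 3, a_1 = 2 (apply the recurrence for n = 0, 1, 2, 3): a_0 = 3, a_1 = 2, a_2 = 9, a_3 = 7/3, a_4 = 6, a_5 = 21/20.

a_(n+2) = (n + 6) / ((n+1)(n+2)) * a_n; check: a_0 = 3, a_1 = 2, a_2 = 9, a_3 = 7/3, a_4 = 6, a_5 = 21/20


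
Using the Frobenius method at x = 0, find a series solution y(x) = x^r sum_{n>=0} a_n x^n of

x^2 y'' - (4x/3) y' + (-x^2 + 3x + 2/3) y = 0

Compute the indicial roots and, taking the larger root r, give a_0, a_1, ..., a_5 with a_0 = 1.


Write in Frobenius form y'' + (p(x)/x) y' + (q(x)/x^2) y = 0:
  p(x) = -4/3,  q(x) = -x^2 + 3x + 2/3.
Indicial equation: r(r-1) + (-4/3) r + (2/3) = 0 -> roots r_1 = 2, r_2 = 1/3.
Take r = r_1 = 2. Let y(x) = x^r sum_{n>=0} a_n x^n with a_0 = 1.
Substitute y = x^r sum a_n x^n and match x^{r+n}. The recurrence is
  D(n) a_n + 3 a_{n-1} - 1 a_{n-2} = 0,  where D(n) = (r+n)(r+n-1) + (-4/3)(r+n) + (2/3).
  a_n = [-3 a_{n-1} + 1 a_{n-2}] / D(n).
Since the indicial polynomial factors as (r - r_1)(r - r_2), D(n) = (r_1 + n - r_1)(r_1 + n - r_2) = n(n + 5/3).
Evaluating step by step (a_0 = 1):
  n = 1: D(1) = 1(1 + 5/3) = 8/3; numerator = -3(1) = -3; a_1 = (-3)/(8/3) = -9/8
  n = 2: D(2) = 2(2 + 5/3) = 22/3; numerator = -3(-9/8) + 1(1) = 35/8; a_2 = (35/8)/(22/3) = 105/176
  n = 3: D(3) = 3(3 + 5/3) = 14; numerator = -3(105/176) + 1(-9/8) = -513/176; a_3 = (-513/176)/(14) = -513/2464
  n = 4: D(4) = 4(4 + 5/3) = 68/3; numerator = -3(-513/2464) + 1(105/176) = 3009/2464; a_4 = (3009/2464)/(68/3) = 531/9856
  n = 5: D(5) = 5(5 + 5/3) = 100/3; numerator = -3(531/9856) + 1(-513/2464) = -3645/9856; a_5 = (-3645/9856)/(100/3) = -2187/197120

r = 2; a_0 = 1; a_1 = -9/8; a_2 = 105/176; a_3 = -513/2464; a_4 = 531/9856; a_5 = -2187/197120
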